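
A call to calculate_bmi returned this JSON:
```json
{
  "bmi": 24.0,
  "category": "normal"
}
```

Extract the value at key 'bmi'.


24.0


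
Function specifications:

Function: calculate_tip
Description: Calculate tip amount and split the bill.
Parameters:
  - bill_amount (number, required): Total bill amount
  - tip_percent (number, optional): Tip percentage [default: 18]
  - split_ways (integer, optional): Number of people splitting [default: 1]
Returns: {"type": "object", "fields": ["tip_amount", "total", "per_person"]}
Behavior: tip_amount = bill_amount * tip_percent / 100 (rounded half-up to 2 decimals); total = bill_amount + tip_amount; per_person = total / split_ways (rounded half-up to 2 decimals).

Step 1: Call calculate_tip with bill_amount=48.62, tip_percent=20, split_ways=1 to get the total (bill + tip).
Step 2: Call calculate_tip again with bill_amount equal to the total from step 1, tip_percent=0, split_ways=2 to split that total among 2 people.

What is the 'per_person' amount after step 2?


Step 1: calculate_tip(bill_amount=48.62, tip_percent=20, split_ways=1)
  tip_amount = 48.62 * 20/100 = 9.724 -> 9.72
  total = 48.62 + 9.72 = 58.34
  per_person = 58.34 / 1 = 58.34 -> 58.34
  -> total = 58.34
Step 2: calculate_tip(bill_amount=58.34, tip_percent=0, split_ways=2)
  tip_amount = 58.34 * 0/100 = 0 -> 0.00
  total = 58.34 + 0.00 = 58.34
  per_person = 58.34 / 2 = 29.17 -> 29.17
  -> per_person = 29.17
$29.17


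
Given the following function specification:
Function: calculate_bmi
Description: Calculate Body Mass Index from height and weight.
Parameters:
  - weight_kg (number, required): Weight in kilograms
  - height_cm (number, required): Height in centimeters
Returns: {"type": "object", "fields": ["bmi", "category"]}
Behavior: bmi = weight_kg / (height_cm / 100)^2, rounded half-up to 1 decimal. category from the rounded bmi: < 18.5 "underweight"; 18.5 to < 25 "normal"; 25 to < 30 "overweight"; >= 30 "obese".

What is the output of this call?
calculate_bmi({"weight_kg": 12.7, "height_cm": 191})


height_m = 191 / 100 = 1.91
bmi = 12.7 / 1.91^2 = 12.7 / 3.6481 = 3.481264 -> 3.5
3.5 < 18.5 -> underweight
Output:
{"bmi": 3.5, "category": "underweight"}


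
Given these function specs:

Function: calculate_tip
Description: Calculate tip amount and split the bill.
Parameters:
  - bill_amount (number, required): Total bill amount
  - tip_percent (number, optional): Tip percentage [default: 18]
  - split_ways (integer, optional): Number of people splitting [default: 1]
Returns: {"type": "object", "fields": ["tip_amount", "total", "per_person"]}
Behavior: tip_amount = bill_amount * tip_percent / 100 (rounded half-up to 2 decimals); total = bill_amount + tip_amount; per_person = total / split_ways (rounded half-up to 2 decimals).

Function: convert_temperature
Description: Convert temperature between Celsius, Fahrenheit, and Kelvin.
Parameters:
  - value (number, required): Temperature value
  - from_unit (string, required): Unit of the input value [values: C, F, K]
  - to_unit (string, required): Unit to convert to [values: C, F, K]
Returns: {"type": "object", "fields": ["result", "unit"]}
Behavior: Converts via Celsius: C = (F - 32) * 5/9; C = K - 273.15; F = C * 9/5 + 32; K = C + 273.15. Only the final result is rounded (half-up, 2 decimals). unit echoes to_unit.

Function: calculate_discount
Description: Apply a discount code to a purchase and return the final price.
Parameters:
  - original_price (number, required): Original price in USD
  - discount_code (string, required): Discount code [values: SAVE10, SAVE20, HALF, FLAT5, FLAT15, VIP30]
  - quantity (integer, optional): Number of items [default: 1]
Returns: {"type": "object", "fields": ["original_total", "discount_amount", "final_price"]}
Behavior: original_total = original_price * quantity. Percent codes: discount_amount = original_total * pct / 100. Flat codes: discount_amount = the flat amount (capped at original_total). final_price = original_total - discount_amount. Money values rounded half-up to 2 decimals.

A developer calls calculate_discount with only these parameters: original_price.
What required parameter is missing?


Required parameters: original_price, discount_code
Provided: original_price
Missing: discount_code
discount_code


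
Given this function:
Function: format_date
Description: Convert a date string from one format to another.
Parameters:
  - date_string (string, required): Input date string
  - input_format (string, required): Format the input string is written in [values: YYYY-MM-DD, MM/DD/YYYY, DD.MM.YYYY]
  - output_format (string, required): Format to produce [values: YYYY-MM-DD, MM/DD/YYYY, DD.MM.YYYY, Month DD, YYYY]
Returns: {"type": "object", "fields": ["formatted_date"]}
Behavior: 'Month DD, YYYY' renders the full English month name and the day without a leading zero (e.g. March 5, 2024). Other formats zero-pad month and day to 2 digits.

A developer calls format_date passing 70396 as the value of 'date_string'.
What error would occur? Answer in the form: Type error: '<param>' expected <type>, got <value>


Spec: 'date_string' is declared as string; 70396 is an integer.
Type error: 'date_string' expected string, got 70396


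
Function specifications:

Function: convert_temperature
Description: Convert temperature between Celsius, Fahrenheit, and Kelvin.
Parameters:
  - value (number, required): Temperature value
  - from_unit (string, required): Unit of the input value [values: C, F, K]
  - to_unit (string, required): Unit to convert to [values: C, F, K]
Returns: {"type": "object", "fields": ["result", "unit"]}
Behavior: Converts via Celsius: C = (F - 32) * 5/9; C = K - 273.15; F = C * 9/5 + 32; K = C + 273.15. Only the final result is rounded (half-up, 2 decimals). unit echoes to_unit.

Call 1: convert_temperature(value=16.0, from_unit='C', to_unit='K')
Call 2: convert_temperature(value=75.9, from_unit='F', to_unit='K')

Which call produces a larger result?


Call 1:
  Input already in C: 16
  To K: 16 + 273.15 = 289.15
  Round to 2 decimals: 289.15
  -> 289.15 K
Call 2:
  To C: (75.9 - 32) * 5/9 = 24.388889
  To K: 24.388889 + 273.15 = 297.538889
  Round to 2 decimals: 297.54
  -> 297.54 K
Call 2 (297.54 K)


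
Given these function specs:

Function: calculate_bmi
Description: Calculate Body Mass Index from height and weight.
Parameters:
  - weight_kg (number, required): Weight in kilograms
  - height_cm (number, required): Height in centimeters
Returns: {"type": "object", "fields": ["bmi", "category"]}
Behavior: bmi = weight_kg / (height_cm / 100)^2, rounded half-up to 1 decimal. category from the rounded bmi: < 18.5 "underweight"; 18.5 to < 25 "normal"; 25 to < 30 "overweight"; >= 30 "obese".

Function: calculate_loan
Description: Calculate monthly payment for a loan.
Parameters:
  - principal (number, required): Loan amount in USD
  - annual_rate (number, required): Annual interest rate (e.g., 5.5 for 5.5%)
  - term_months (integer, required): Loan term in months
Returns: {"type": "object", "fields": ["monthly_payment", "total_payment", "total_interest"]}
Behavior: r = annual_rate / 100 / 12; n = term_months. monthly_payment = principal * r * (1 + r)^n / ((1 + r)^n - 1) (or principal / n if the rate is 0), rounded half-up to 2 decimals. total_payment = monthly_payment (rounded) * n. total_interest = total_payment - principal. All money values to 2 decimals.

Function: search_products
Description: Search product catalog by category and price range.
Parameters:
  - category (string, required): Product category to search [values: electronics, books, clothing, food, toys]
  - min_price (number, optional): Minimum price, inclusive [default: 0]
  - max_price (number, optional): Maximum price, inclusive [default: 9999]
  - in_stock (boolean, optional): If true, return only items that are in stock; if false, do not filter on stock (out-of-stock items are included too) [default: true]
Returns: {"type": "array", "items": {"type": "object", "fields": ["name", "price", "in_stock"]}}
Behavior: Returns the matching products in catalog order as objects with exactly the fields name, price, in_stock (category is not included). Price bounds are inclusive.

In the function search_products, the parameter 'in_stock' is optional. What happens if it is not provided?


The search_products spec declares:
  - in_stock (boolean, optional): If true, return only items that are in stock; if false, do not filter on stock (out-of-stock items are included too) [default: true]
It defaults to true


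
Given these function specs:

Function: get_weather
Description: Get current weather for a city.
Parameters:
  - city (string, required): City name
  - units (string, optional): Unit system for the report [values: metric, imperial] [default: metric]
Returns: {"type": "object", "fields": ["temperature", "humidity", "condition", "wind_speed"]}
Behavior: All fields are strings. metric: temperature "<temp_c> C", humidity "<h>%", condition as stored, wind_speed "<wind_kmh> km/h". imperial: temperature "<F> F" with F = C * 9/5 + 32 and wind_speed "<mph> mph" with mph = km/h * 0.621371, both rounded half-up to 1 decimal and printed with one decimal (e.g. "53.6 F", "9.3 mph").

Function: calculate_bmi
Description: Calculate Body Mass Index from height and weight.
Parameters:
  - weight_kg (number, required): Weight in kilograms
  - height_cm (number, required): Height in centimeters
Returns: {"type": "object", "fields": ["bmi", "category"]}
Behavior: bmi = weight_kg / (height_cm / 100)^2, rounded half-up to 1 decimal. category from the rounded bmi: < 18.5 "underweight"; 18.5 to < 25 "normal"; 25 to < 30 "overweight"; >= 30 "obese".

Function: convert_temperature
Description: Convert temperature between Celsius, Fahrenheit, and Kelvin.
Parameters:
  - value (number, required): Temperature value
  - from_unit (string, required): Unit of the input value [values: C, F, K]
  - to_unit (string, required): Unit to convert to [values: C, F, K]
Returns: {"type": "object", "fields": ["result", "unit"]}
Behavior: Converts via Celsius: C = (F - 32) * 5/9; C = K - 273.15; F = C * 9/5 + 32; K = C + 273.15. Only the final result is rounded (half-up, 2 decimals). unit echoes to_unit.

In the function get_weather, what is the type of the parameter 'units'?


The get_weather spec declares:
  - units (string, optional): Unit system for the report [values: metric, imperial] [default: metric]
Type:
string


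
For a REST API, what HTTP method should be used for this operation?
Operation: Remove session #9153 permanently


GET = read, POST = create, PUT = update/replace, DELETE = remove
This operation is a removal.
DELETE


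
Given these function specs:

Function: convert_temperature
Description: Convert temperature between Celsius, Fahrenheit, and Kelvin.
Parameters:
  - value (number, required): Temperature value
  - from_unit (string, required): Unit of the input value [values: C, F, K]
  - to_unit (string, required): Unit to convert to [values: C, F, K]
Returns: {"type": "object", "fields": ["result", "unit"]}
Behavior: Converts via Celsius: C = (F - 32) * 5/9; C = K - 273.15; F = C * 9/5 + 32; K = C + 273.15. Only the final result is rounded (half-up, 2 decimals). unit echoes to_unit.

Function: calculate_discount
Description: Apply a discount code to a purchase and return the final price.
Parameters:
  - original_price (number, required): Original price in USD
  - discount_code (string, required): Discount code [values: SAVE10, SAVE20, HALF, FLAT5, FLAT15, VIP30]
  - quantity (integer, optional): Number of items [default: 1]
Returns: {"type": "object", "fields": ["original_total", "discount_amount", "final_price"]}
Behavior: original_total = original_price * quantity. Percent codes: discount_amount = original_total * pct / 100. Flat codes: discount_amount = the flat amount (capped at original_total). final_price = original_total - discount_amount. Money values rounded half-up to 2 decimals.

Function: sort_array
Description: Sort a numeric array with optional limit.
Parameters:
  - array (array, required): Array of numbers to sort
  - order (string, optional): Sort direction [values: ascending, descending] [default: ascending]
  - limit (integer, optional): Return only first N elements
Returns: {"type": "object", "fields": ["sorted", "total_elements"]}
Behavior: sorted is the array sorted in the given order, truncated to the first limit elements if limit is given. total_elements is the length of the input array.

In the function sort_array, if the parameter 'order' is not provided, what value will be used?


The sort_array spec declares:
  - order (string, optional): Sort direction [values: ascending, descending] [default: ascending]
Default:
ascending


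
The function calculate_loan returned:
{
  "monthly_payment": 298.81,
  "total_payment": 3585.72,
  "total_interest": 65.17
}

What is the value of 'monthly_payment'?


298.81


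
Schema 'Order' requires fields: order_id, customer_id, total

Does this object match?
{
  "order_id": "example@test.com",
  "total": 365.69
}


Checking required fields...
Missing: customer_id
Invalid - missing required field 'customer_id'


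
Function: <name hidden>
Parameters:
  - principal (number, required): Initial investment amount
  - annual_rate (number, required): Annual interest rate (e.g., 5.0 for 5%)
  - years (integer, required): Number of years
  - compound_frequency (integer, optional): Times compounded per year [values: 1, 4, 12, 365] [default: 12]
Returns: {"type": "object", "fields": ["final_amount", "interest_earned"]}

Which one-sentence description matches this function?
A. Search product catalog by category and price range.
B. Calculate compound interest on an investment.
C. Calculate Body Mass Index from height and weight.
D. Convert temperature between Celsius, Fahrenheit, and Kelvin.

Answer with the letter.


Parameters principal, annual_rate, years, compound_frequency and return ["final_amount", "interest_earned"] fit: Calculate compound interest on an investment.
B


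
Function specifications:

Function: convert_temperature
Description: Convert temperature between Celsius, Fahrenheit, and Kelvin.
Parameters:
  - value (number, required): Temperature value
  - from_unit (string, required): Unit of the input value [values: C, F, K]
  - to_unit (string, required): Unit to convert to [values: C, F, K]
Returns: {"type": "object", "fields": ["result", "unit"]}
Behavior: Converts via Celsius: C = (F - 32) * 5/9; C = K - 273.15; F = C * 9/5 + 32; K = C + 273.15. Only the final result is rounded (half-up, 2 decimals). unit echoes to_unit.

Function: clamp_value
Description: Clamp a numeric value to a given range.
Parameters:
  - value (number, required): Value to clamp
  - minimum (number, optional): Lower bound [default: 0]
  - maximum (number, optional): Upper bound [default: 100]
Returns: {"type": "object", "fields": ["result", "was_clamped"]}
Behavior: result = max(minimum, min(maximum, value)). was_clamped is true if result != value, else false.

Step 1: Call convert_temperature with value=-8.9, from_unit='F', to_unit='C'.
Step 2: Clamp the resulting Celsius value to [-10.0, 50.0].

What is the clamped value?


Step 1: convert_temperature(value=-8.9, from_unit=F, to_unit=C)
  To C: (-8.9 - 32) * 5/9 = -22.722222
  Target is C: -22.722222
  Round to 2 decimals: -22.72
  -> result = -22.72 C
Step 2: clamp_value(value=-22.72, minimum=-10.0, maximum=50.0)
  result = max(-10.0, min(50.0, -22.72)) = max(-10.0, -22.72) = -10.0
  was_clamped = (-10.0 != -22.72) = true
  -> result = -10.0
-10.0


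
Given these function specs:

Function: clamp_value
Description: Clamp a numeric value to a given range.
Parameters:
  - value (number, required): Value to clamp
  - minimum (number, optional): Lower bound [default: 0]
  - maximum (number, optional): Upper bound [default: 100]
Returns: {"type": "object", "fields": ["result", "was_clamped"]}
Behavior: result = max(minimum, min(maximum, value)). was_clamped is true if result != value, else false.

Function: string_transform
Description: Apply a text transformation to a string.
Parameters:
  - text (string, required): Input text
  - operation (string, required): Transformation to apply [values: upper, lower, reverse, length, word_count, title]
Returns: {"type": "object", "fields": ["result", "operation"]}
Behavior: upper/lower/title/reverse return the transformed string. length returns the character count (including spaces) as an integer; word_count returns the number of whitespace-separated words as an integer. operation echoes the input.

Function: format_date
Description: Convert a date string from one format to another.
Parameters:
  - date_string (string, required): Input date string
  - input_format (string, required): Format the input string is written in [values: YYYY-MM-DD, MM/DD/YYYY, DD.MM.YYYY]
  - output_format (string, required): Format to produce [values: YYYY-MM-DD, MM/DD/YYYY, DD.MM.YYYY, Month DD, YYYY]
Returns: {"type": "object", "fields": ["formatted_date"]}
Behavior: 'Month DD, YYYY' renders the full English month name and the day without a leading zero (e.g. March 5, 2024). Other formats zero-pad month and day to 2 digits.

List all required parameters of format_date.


Parameters of format_date and their required/optional flag:
  date_string: required
  input_format: required
  output_format: required
date_string, input_format, output_format


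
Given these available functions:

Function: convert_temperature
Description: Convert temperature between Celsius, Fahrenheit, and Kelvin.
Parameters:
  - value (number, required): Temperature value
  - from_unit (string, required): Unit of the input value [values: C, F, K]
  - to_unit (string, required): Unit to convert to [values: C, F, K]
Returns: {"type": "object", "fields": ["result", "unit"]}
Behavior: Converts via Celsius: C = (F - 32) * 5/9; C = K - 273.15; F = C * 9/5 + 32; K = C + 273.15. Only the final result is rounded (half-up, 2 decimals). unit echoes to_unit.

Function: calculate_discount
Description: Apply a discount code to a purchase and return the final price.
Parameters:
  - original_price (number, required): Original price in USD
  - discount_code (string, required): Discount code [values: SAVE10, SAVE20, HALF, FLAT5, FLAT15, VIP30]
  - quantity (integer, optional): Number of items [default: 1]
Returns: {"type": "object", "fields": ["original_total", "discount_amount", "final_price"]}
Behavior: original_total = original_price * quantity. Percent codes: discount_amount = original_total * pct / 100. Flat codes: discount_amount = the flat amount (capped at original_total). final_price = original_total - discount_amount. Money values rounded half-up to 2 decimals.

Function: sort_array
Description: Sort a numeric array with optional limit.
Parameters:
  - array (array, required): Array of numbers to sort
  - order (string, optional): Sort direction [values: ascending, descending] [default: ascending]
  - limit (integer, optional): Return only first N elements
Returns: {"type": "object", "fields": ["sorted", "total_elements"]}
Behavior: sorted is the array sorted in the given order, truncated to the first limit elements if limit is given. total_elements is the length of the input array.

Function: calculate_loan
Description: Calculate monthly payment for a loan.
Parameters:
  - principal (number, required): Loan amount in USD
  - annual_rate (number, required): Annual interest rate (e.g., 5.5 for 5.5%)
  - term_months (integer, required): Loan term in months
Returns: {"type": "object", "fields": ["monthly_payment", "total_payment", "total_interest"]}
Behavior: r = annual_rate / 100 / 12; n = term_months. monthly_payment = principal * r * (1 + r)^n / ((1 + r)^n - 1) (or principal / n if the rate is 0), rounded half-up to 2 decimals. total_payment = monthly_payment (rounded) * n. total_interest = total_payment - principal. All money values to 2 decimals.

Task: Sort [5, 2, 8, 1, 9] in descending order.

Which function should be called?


The task needs a function whose description is: Sort a numeric array with optional limit.
sort_array


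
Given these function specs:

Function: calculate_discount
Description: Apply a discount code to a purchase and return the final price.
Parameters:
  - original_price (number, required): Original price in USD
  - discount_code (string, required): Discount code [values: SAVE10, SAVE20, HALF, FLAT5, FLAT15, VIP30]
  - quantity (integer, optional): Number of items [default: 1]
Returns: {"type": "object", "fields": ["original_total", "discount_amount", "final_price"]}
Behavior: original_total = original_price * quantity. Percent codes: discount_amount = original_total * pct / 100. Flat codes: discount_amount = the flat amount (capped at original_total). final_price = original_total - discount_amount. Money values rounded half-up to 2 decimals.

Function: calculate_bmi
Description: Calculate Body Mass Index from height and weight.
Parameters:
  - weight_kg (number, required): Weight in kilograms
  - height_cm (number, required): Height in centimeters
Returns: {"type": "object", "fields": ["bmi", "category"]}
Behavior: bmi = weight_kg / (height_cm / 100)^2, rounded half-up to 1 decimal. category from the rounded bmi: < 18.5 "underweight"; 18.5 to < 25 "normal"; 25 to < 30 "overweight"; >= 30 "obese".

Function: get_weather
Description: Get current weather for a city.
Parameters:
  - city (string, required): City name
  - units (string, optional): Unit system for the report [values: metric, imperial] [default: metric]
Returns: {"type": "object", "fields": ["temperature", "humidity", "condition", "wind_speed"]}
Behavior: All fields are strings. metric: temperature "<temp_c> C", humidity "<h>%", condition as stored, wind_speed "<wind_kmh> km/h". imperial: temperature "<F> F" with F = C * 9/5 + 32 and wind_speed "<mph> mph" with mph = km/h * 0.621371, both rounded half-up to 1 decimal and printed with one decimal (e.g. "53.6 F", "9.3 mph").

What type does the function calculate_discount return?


The calculate_discount spec declares Returns: {"type": "object", "fields": ["original_total", "discount_amount", "final_price"]}
Type:
object


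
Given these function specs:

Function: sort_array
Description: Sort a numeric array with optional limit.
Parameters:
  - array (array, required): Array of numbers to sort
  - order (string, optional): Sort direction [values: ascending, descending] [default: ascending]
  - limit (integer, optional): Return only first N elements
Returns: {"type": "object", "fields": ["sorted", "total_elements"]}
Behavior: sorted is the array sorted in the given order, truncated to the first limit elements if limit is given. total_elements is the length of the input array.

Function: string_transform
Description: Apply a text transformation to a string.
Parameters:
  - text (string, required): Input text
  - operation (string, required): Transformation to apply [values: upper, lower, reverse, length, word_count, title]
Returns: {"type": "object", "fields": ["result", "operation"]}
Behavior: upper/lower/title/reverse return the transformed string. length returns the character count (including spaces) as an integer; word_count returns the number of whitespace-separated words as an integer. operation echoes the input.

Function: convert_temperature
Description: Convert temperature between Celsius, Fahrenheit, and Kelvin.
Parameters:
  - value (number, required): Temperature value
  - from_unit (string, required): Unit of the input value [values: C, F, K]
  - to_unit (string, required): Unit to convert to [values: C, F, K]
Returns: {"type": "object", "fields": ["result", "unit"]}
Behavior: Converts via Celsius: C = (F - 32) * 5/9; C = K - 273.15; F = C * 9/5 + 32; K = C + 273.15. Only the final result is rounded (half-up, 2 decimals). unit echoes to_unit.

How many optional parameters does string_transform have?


Parameters of string_transform: text (required), operation (required)
Optional count:
0


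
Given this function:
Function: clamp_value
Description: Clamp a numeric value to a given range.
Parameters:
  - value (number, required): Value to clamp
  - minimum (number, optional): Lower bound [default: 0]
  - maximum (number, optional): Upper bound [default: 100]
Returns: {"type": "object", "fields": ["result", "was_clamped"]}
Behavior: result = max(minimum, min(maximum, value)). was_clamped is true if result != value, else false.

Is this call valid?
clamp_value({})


Checking required parameters...
Missing required parameter: value
Invalid - missing required parameter 'value'


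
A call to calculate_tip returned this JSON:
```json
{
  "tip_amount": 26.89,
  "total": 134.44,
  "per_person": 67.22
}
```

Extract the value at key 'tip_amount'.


26.89


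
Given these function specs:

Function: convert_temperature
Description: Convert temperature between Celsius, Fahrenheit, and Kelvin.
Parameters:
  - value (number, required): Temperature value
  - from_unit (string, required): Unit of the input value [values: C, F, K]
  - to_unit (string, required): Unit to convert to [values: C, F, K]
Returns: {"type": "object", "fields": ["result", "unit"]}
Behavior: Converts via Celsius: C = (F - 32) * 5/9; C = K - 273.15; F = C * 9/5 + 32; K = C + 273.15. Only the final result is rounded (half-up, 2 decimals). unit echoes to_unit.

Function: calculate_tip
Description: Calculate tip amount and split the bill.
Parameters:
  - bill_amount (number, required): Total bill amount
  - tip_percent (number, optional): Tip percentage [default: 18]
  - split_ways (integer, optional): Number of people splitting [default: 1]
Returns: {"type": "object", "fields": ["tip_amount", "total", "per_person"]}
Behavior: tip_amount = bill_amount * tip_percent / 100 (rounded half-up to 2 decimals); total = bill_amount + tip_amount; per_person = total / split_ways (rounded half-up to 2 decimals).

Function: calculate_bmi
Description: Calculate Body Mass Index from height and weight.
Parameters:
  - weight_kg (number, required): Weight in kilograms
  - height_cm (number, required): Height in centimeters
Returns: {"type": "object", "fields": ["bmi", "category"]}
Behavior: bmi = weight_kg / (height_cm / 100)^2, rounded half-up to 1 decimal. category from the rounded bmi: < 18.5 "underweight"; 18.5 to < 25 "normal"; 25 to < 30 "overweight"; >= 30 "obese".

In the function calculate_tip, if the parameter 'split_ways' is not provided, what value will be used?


The calculate_tip spec declares:
  - split_ways (integer, optional): Number of people splitting [default: 1]
Default:
1


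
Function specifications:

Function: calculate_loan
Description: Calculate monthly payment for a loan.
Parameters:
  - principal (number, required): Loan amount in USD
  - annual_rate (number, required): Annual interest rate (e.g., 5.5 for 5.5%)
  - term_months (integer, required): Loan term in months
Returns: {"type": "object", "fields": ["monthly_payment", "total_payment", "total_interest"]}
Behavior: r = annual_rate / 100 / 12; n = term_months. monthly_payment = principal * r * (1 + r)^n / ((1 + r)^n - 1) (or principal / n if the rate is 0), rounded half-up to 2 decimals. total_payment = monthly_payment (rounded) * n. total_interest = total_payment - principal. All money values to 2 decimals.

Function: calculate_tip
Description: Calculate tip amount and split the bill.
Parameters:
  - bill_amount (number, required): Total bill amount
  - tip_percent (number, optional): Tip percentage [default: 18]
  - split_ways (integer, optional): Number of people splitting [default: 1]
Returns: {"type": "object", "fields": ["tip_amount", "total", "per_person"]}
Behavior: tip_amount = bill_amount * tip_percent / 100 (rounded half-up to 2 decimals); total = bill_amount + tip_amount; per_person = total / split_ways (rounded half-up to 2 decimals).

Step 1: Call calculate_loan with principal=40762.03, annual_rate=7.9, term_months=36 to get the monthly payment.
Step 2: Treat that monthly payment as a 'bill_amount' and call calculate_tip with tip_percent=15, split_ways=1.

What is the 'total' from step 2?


Step 1: calculate_loan(principal=40762.03, annual_rate=7.9, term_months=36)
  r = 7.9 / 100 / 12 = 0.006583333333 (keep full precision)
  (1 + r)^36 = 1.26645706
  monthly_payment = 40762.03 * 0.006583333333 * 1.26645706 / (1.26645706 - 1) = 1275.454272 -> 1275.45
  total_payment = 1275.45 * 36 = 45916.20
  total_interest = 45916.20 - 40762.03 = 5154.17
  -> monthly_payment = 1275.45
Step 2: calculate_tip(bill_amount=1275.45, tip_percent=15, split_ways=1)
  tip_amount = 1275.45 * 15/100 = 191.3175 -> 191.32
  total = 1275.45 + 191.32 = 1466.77
  per_person = 1466.77 / 1 = 1466.77 -> 1466.77
  -> total = 1466.77
$1466.77


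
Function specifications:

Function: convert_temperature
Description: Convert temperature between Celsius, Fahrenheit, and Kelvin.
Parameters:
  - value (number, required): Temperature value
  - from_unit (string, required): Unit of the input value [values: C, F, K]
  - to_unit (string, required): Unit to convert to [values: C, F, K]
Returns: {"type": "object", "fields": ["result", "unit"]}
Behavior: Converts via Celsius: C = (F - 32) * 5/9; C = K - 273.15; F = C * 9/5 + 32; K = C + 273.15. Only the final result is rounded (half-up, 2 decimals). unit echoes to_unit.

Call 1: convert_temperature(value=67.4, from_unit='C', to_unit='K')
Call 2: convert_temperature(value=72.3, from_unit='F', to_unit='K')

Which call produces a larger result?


Call 1:
  Input already in C: 67.4
  To K: 67.4 + 273.15 = 340.55
  Round to 2 decimals: 340.55
  -> 340.55 K
Call 2:
  To C: (72.3 - 32) * 5/9 = 22.388889
  To K: 22.388889 + 273.15 = 295.538889
  Round to 2 decimals: 295.54
  -> 295.54 K
Call 1 (340.55 K)


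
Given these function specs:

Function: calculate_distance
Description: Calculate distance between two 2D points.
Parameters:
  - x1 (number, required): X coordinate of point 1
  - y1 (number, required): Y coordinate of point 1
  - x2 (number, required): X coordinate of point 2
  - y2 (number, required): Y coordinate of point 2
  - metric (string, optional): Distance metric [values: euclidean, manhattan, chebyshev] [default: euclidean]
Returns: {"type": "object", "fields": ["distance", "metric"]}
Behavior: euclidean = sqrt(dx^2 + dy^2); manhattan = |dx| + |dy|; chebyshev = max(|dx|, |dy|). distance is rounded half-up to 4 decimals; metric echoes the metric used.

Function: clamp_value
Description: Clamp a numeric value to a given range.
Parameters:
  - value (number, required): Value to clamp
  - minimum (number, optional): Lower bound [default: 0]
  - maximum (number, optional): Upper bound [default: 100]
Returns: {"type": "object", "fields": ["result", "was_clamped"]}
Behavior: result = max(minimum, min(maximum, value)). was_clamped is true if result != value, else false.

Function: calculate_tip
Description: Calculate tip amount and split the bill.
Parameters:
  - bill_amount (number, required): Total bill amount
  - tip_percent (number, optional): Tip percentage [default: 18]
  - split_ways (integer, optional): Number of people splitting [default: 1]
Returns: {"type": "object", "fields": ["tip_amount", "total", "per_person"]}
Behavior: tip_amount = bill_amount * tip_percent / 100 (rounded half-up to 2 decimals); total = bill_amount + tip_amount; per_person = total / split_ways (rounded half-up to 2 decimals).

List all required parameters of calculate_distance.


Parameters of calculate_distance and their required/optional flag:
  x1: required
  y1: required
  x2: required
  y2: required
  metric: optional
x1, x2, y1, y2


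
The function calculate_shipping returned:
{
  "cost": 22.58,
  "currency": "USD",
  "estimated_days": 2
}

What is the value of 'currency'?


USD


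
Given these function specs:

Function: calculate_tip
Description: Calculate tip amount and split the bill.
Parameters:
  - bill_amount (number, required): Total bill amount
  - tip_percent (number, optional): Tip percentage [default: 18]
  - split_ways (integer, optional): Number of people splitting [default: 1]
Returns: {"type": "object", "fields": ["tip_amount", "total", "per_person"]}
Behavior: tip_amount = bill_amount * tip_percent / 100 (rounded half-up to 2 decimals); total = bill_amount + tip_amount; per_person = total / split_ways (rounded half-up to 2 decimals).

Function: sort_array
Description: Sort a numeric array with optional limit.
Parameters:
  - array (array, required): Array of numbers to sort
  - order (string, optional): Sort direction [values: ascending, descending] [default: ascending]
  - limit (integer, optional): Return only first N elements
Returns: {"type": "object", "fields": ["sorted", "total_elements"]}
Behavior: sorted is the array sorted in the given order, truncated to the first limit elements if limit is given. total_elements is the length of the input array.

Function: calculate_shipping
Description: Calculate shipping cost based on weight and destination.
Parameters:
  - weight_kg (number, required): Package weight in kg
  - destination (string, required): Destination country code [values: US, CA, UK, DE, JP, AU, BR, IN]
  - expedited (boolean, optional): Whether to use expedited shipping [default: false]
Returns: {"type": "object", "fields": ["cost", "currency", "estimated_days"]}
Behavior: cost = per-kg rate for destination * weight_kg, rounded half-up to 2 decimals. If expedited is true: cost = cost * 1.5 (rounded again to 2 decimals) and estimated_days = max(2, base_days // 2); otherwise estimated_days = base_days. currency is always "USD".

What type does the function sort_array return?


The sort_array spec declares Returns: {"type": "object", "fields": ["sorted", "total_elements"]}
Type:
object


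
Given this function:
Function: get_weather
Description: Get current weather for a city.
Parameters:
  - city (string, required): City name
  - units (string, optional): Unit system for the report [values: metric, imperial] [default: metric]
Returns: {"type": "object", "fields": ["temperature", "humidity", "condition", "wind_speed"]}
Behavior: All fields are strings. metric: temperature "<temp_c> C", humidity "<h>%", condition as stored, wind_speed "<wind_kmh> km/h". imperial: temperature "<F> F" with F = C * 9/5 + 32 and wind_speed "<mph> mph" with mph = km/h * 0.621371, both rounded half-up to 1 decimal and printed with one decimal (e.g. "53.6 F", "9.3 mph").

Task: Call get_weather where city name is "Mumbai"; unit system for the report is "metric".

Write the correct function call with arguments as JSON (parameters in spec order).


Mapping each described value to its parameter name:
  'City name' -> city = "Mumbai"
  'Unit system for the report' -> units = "metric"
get_weather({"city": "Mumbai", "units": "metric"})


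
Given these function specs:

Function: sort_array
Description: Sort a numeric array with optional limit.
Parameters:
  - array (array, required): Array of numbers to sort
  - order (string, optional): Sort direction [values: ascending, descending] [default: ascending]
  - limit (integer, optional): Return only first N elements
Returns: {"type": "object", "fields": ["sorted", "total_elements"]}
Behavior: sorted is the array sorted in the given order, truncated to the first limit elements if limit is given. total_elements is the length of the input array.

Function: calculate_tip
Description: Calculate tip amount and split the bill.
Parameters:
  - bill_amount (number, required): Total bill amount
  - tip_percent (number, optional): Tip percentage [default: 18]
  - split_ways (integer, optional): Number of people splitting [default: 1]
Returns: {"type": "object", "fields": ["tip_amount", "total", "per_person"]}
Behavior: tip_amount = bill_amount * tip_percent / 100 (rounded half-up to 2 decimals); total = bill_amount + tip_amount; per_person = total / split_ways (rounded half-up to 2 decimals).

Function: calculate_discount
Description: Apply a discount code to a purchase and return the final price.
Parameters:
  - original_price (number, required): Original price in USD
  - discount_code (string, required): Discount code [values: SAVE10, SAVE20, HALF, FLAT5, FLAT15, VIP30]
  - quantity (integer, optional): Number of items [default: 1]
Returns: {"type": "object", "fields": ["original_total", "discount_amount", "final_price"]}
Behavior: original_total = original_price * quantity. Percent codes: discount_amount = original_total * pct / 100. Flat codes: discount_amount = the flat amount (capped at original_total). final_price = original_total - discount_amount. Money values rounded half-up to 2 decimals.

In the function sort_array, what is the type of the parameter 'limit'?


The sort_array spec declares:
  - limit (integer, optional): Return only first N elements
Type:
integer


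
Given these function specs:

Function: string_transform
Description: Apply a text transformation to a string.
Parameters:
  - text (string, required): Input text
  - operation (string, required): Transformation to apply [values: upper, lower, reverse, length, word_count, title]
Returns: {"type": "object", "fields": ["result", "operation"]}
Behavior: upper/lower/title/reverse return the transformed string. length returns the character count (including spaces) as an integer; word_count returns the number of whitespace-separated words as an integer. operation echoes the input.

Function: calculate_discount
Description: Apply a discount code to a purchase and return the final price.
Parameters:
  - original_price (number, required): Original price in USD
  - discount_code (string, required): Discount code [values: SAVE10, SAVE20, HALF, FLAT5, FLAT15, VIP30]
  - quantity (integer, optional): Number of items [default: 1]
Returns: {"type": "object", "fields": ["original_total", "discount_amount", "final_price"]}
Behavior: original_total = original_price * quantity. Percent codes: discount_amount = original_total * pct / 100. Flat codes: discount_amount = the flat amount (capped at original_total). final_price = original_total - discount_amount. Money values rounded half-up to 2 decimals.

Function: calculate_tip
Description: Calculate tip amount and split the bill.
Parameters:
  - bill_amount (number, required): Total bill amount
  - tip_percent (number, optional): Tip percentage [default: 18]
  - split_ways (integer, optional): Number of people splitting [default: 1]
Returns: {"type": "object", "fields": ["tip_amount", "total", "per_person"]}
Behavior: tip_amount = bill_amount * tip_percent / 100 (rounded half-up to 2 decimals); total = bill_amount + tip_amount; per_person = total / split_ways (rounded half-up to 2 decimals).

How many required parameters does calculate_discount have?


Parameters of calculate_discount: original_price (required), discount_code (required), quantity (optional)
Required count:
2


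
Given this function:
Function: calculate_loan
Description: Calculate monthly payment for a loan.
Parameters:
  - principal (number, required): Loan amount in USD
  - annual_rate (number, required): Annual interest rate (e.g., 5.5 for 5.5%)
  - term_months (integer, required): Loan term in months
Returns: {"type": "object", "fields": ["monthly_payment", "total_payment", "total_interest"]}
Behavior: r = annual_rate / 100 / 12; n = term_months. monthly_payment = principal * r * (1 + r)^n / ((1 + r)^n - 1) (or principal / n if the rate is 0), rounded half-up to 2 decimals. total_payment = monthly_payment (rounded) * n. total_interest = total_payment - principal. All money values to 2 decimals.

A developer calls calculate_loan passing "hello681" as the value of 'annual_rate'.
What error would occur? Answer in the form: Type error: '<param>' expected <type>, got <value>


Spec: 'annual_rate' is declared as number; "hello681" is a string.
Type error: 'annual_rate' expected number, got "hello681"


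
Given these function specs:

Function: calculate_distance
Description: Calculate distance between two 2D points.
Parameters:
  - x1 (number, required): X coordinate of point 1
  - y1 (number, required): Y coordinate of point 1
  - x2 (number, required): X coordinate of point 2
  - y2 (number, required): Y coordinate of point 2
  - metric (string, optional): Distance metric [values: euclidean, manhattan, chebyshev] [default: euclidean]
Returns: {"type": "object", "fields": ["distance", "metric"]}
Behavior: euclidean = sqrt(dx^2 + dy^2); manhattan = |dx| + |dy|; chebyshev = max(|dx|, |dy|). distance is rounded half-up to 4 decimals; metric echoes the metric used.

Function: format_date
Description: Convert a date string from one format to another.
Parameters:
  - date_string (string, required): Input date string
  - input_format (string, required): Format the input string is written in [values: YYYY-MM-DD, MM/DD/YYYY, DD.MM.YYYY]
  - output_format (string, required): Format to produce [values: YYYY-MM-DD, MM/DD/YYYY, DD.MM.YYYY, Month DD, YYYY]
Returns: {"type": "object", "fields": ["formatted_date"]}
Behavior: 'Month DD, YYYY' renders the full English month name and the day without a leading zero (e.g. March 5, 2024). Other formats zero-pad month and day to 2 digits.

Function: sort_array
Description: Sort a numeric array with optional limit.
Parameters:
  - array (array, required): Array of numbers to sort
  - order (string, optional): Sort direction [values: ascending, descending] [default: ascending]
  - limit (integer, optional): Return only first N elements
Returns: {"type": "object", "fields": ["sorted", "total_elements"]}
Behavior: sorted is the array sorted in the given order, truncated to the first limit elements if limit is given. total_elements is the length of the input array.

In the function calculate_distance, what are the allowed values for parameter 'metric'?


The calculate_distance spec declares:
  - metric (string, optional): Distance metric [values: euclidean, manhattan, chebyshev] [default: euclidean]
Allowed values:
euclidean, manhattan, chebyshev
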